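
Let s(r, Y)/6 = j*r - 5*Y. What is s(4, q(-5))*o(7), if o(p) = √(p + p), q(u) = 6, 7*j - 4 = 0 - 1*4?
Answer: -180*√14 ≈ -673.50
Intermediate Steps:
j = 0 (j = 4/7 + (0 - 1*4)/7 = 4/7 + (0 - 4)/7 = 4/7 + (⅐)*(-4) = 4/7 - 4/7 = 0)
s(r, Y) = -30*Y (s(r, Y) = 6*(0*r - 5*Y) = 6*(0 - 5*Y) = 6*(-5*Y) = -30*Y)
o(p) = √2*√p (o(p) = √(2*p) = √2*√p)
s(4, q(-5))*o(7) = (-30*6)*(√2*√7) = -180*√14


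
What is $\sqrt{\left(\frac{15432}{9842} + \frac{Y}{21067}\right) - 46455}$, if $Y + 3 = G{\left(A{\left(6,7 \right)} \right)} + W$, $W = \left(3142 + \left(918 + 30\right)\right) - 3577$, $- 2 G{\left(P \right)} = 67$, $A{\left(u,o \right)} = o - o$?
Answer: $\frac{i \sqrt{1997053530031620102182}}{207341414} \approx 215.53 i$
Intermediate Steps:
$A{\left(u,o \right)} = 0$
$G{\left(P \right)} = - \frac{67}{2}$ ($G{\left(P \right)} = \left(- \frac{1}{2}\right) 67 = - \frac{67}{2}$)
$W = 513$ ($W = \left(3142 + 948\right) - 3577 = 4090 - 3577 = 513$)
$Y = \frac{953}{2}$ ($Y = -3 + \left(- \frac{67}{2} + 513\right) = -3 + \frac{959}{2} = \frac{953}{2} \approx 476.5$)
$\sqrt{\left(\frac{15432}{9842} + \frac{Y}{21067}\right) - 46455} = \sqrt{\left(\frac{15432}{9842} + \frac{953}{2 \cdot 21067}\right) - 46455} = \sqrt{\left(15432 \cdot \frac{1}{9842} + \frac{953}{2} \cdot \frac{1}{21067}\right) - 46455} = \sqrt{\left(\frac{7716}{4921} + \frac{953}{42134}\right) - 46455} = \sqrt{\frac{329795657}{207341414} - 46455} = \sqrt{- \frac{9631715591713}{207341414}} = \frac{i \sqrt{1997053530031620102182}}{207341414}$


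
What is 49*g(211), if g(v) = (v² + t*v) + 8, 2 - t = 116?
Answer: 1003275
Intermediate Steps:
t = -114 (t = 2 - 1*116 = 2 - 116 = -114)
g(v) = 8 + v² - 114*v (g(v) = (v² - 114*v) + 8 = 8 + v² - 114*v)
49*g(211) = 49*(8 + 211² - 114*211) = 49*(8 + 44521 - 24054) = 49*20475 = 1003275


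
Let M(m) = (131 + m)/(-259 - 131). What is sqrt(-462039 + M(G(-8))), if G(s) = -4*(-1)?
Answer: I*sqrt(312338598)/26 ≈ 679.73*I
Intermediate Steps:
G(s) = 4
M(m) = -131/390 - m/390 (M(m) = (131 + m)/(-390) = (131 + m)*(-1/390) = -131/390 - m/390)
sqrt(-462039 + M(G(-8))) = sqrt(-462039 + (-131/390 - 1/390*4)) = sqrt(-462039 + (-131/390 - 2/195)) = sqrt(-462039 - 9/26) = sqrt(-12013023/26) = I*sqrt(312338598)/26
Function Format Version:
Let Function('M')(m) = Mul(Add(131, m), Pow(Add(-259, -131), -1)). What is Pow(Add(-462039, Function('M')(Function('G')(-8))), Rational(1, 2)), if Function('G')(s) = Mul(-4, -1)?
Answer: Mul(Rational(1, 26), I, Pow(312338598, Rational(1, 2))) ≈ Mul(679.73, I)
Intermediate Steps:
Function('G')(s) = 4
Function('M')(m) = Add(Rational(-131, 390), Mul(Rational(-1, 390), m)) (Function('M')(m) = Mul(Add(131, m), Pow(-390, -1)) = Mul(Add(131, m), Rational(-1, 390)) = Add(Rational(-131, 390), Mul(Rational(-1, 390), m)))
Pow(Add(-462039, Function('M')(Function('G')(-8))), Rational(1, 2)) = Pow(Add(-462039, Add(Rational(-131, 390), Mul(Rational(-1, 390), 4))), Rational(1, 2)) = Pow(Add(-462039, Add(Rational(-131, 390), Rational(-2, 195))), Rational(1, 2)) = Pow(Add(-462039, Rational(-9, 26)), Rational(1, 2)) = Pow(Rational(-12013023, 26), Rational(1, 2)) = Mul(Rational(1, 26), I, Pow(312338598, Rational(1, 2)))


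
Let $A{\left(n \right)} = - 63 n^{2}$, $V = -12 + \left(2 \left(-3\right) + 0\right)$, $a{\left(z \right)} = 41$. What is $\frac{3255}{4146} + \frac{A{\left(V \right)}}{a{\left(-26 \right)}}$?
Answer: $- \frac{28164899}{56662} \approx -497.07$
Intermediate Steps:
$V = -18$ ($V = -12 + \left(-6 + 0\right) = -12 - 6 = -18$)
$\frac{3255}{4146} + \frac{A{\left(V \right)}}{a{\left(-26 \right)}} = \frac{3255}{4146} + \frac{\left(-63\right) \left(-18\right)^{2}}{41} = 3255 \cdot \frac{1}{4146} + \left(-63\right) 324 \cdot \frac{1}{41} = \frac{1085}{1382} - \frac{20412}{41} = - \frac{28164899}{56662}$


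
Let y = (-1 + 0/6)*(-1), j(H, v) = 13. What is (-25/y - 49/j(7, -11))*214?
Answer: -80036/13 ≈ -6156.6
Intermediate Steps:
y = 1 (y = (-1 + 0*(1/6))*(-1) = (-1 + 0)*(-1) = -1*(-1) = 1)
(-25/y - 49/j(7, -11))*214 = (-25/1 - 49/13)*214 = (-25*1 - 49*1/13)*214 = (-25 - 49/13)*214 = -374/13*214 = -80036/13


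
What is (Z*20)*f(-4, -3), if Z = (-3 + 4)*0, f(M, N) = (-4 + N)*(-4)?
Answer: 0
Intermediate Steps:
f(M, N) = 16 - 4*N
Z = 0 (Z = 1*0 = 0)
(Z*20)*f(-4, -3) = (0*20)*(16 - 4*(-3)) = 0*(16 + 12) = 0*28 = 0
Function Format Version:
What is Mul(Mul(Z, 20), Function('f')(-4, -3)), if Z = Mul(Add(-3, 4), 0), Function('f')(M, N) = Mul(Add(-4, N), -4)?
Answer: 0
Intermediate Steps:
Function('f')(M, N) = Add(16, Mul(-4, N))
Z = 0 (Z = Mul(1, 0) = 0)
Mul(Mul(Z, 20), Function('f')(-4, -3)) = Mul(Mul(0, 20), Add(16, Mul(-4, -3))) = Mul(0, Add(16, 12)) = Mul(0, 28) = 0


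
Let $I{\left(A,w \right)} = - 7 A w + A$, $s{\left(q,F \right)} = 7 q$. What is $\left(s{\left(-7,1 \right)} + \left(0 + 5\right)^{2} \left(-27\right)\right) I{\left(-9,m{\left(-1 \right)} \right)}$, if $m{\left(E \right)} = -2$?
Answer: $97740$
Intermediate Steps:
$I{\left(A,w \right)} = A - 7 A w$ ($I{\left(A,w \right)} = - 7 A w + A = A - 7 A w$)
$\left(s{\left(-7,1 \right)} + \left(0 + 5\right)^{2} \left(-27\right)\right) I{\left(-9,m{\left(-1 \right)} \right)} = \left(7 \left(-7\right) + \left(0 + 5\right)^{2} \left(-27\right)\right) \left(- 9 \left(1 - -14\right)\right) = \left(-49 + 5^{2} \left(-27\right)\right) \left(- 9 \left(1 + 14\right)\right) = \left(-49 + 25 \left(-27\right)\right) \left(\left(-9\right) 15\right) = \left(-49 - 675\right) \left(-135\right) = \left(-724\right) \left(-135\right) = 97740$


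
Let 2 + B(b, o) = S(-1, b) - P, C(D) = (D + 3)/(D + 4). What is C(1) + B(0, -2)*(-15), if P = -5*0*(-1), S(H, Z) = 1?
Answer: 79/5 ≈ 15.800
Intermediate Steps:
C(D) = (3 + D)/(4 + D)
P = 0 (P = 0*(-1) = 0)
B(b, o) = -1 (B(b, o) = -2 + (1 - 1*0) = -2 + (1 + 0) = -2 + 1 = -1)
C(1) + B(0, -2)*(-15) = (3 + 1)/(4 + 1) - 1*(-15) = 4/5 + 15 = (⅕)*4 + 15 = ⅘ + 15 = 79/5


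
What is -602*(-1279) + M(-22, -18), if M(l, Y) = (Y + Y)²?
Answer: 771254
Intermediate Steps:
M(l, Y) = 4*Y² (M(l, Y) = (2*Y)² = 4*Y²)
-602*(-1279) + M(-22, -18) = -602*(-1279) + 4*(-18)² = 769958 + 4*324 = 769958 + 1296 = 771254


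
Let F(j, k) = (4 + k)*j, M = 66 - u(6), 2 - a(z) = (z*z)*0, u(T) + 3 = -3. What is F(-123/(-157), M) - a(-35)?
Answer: 9034/157 ≈ 57.541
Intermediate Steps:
u(T) = -6 (u(T) = -3 - 3 = -6)
a(z) = 2 (a(z) = 2 - z*z*0 = 2 - z²*0 = 2 - 1*0 = 2 + 0 = 2)
M = 72 (M = 66 - 1*(-6) = 66 + 6 = 72)
F(j, k) = j*(4 + k)
F(-123/(-157), M) - a(-35) = (-123/(-157))*(4 + 72) - 1*2 = -123*(-1/157)*76 - 2 = (123/157)*76 - 2 = 9348/157 - 2 = 9034/157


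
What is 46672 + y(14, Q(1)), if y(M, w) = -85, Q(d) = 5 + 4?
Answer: 46587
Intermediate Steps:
Q(d) = 9
46672 + y(14, Q(1)) = 46672 - 85 = 46587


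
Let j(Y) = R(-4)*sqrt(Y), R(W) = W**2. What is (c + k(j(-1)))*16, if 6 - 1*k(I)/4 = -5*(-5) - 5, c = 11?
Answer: -720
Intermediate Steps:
j(Y) = 16*sqrt(Y) (j(Y) = (-4)**2*sqrt(Y) = 16*sqrt(Y))
k(I) = -56 (k(I) = 24 - 4*(-5*(-5) - 5) = 24 - 4*(25 - 5) = 24 - 4*20 = 24 - 80 = -56)
(c + k(j(-1)))*16 = (11 - 56)*16 = -45*16 = -720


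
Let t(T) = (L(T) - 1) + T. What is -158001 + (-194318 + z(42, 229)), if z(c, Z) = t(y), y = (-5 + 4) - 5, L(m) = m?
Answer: -352332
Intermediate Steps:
y = -6 (y = -1 - 5 = -6)
t(T) = -1 + 2*T (t(T) = (T - 1) + T = (-1 + T) + T = -1 + 2*T)
z(c, Z) = -13 (z(c, Z) = -1 + 2*(-6) = -1 - 12 = -13)
-158001 + (-194318 + z(42, 229)) = -158001 + (-194318 - 13) = -158001 - 194331 = -352332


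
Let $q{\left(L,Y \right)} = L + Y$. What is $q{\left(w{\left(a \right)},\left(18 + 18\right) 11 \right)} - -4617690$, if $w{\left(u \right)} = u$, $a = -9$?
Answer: $4618077$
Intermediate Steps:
$q{\left(w{\left(a \right)},\left(18 + 18\right) 11 \right)} - -4617690 = \left(-9 + \left(18 + 18\right) 11\right) - -4617690 = \left(-9 + 36 \cdot 11\right) + 4617690 = \left(-9 + 396\right) + 4617690 = 387 + 4617690 = 4618077$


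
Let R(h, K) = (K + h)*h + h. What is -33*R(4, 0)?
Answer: -660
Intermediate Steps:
R(h, K) = h + h*(K + h) (R(h, K) = h*(K + h) + h = h + h*(K + h))
-33*R(4, 0) = -132*(1 + 0 + 4) = -132*5 = -33*20 = -660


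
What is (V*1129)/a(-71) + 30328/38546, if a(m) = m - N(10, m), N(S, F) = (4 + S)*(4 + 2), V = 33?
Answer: -715703741/2987315 ≈ -239.58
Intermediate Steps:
N(S, F) = 24 + 6*S (N(S, F) = (4 + S)*6 = 24 + 6*S)
a(m) = -84 + m (a(m) = m - (24 + 6*10) = m - (24 + 60) = m - 1*84 = m - 84 = -84 + m)
(V*1129)/a(-71) + 30328/38546 = (33*1129)/(-84 - 71) + 30328/38546 = 37257/(-155) + 30328*(1/38546) = 37257*(-1/155) + 15164/19273 = -37257/155 + 15164/19273 = -715703741/2987315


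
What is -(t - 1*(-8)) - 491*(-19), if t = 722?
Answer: 8599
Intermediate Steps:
-(t - 1*(-8)) - 491*(-19) = -(722 - 1*(-8)) - 491*(-19) = -(722 + 8) + 9329 = -1*730 + 9329 = -730 + 9329 = 8599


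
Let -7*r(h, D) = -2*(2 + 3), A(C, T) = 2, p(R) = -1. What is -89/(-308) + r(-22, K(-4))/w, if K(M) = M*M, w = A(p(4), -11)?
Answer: 309/308 ≈ 1.0032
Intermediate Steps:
w = 2
K(M) = M²
r(h, D) = 10/7 (r(h, D) = -(-2)*(2 + 3)/7 = -(-2)*5/7 = -⅐*(-10) = 10/7)
-89/(-308) + r(-22, K(-4))/w = -89/(-308) + (10/7)/2 = -89*(-1/308) + (10/7)*(½) = 89/308 + 5/7 = 309/308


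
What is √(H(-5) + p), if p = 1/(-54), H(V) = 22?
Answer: √7122/18 ≈ 4.6884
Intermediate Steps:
p = -1/54 ≈ -0.018519
√(H(-5) + p) = √(22 - 1/54) = √(1187/54) = √7122/18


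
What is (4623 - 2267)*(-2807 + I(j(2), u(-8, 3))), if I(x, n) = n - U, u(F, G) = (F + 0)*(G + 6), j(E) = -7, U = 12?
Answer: -6811196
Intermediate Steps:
u(F, G) = F*(6 + G)
I(x, n) = -12 + n (I(x, n) = n - 1*12 = n - 12 = -12 + n)
(4623 - 2267)*(-2807 + I(j(2), u(-8, 3))) = (4623 - 2267)*(-2807 + (-12 - 8*(6 + 3))) = 2356*(-2807 + (-12 - 8*9)) = 2356*(-2807 + (-12 - 72)) = 2356*(-2807 - 84) = 2356*(-2891) = -6811196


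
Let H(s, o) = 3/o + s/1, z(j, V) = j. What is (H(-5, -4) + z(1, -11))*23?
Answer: -437/4 ≈ -109.25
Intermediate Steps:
H(s, o) = s + 3/o (H(s, o) = 3/o + s*1 = 3/o + s = s + 3/o)
(H(-5, -4) + z(1, -11))*23 = ((-5 + 3/(-4)) + 1)*23 = ((-5 + 3*(-1/4)) + 1)*23 = ((-5 - 3/4) + 1)*23 = (-23/4 + 1)*23 = -19/4*23 = -437/4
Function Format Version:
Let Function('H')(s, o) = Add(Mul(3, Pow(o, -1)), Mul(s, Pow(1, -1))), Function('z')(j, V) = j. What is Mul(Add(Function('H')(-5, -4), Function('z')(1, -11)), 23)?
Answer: Rational(-437, 4) ≈ -109.25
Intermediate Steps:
Function('H')(s, o) = Add(s, Mul(3, Pow(o, -1))) (Function('H')(s, o) = Add(Mul(3, Pow(o, -1)), Mul(s, 1)) = Add(Mul(3, Pow(o, -1)), s) = Add(s, Mul(3, Pow(o, -1))))
Mul(Add(Function('H')(-5, -4), Function('z')(1, -11)), 23) = Mul(Add(Add(-5, Mul(3, Pow(-4, -1))), 1), 23) = Mul(Add(Add(-5, Mul(3, Rational(-1, 4))), 1), 23) = Mul(Add(Add(-5, Rational(-3, 4)), 1), 23) = Mul(Add(Rational(-23, 4), 1), 23) = Mul(Rational(-19, 4), 23) = Rational(-437, 4)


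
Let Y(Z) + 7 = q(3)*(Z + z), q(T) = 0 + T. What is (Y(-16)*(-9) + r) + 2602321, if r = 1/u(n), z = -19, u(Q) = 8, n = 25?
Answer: 20826633/8 ≈ 2.6033e+6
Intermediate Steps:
q(T) = T
r = ⅛ (r = 1/8 = ⅛ ≈ 0.12500)
Y(Z) = -64 + 3*Z (Y(Z) = -7 + 3*(Z - 19) = -7 + 3*(-19 + Z) = -7 + (-57 + 3*Z) = -64 + 3*Z)
(Y(-16)*(-9) + r) + 2602321 = ((-64 + 3*(-16))*(-9) + ⅛) + 2602321 = ((-64 - 48)*(-9) + ⅛) + 2602321 = (-112*(-9) + ⅛) + 2602321 = (1008 + ⅛) + 2602321 = 8065/8 + 2602321 = 20826633/8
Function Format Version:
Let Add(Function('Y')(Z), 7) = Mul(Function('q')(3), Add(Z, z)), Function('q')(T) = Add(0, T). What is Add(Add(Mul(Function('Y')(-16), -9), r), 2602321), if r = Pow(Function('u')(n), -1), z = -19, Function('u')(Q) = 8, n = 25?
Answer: Rational(20826633, 8) ≈ 2.6033e+6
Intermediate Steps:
Function('q')(T) = T
r = Rational(1, 8) (r = Pow(8, -1) = Rational(1, 8) ≈ 0.12500)
Function('Y')(Z) = Add(-64, Mul(3, Z)) (Function('Y')(Z) = Add(-7, Mul(3, Add(Z, -19))) = Add(-7, Mul(3, Add(-19, Z))) = Add(-7, Add(-57, Mul(3, Z))) = Add(-64, Mul(3, Z)))
Add(Add(Mul(Function('Y')(-16), -9), r), 2602321) = Add(Add(Mul(Add(-64, Mul(3, -16)), -9), Rational(1, 8)), 2602321) = Add(Add(Mul(Add(-64, -48), -9), Rational(1, 8)), 2602321) = Add(Add(Mul(-112, -9), Rational(1, 8)), 2602321) = Add(Add(1008, Rational(1, 8)), 2602321) = Add(Rational(8065, 8), 2602321) = Rational(20826633, 8)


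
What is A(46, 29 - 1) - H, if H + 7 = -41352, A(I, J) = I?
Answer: 41405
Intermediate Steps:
H = -41359 (H = -7 - 41352 = -41359)
A(46, 29 - 1) - H = 46 - 1*(-41359) = 46 + 41359 = 41405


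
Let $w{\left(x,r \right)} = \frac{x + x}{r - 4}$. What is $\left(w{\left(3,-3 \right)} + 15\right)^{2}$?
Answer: $\frac{9801}{49} \approx 200.02$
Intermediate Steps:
$w{\left(x,r \right)} = \frac{2 x}{-4 + r}$
$\left(w{\left(3,-3 \right)} + 15\right)^{2} = \left(2 \cdot 3 \frac{1}{-4 - 3} + 15\right)^{2} = \left(2 \cdot 3 \frac{1}{-7} + 15\right)^{2} = \left(2 \cdot 3 \left(- \frac{1}{7}\right) + 15\right)^{2} = \left(- \frac{6}{7} + 15\right)^{2} = \left(\frac{99}{7}\right)^{2} = \frac{9801}{49}$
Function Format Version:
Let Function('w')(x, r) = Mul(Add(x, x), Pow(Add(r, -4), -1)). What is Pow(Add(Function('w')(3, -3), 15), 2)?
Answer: Rational(9801, 49) ≈ 200.02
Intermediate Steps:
Function('w')(x, r) = Mul(2, x, Pow(Add(-4, r), -1)) (Function('w')(x, r) = Mul(Mul(2, x), Pow(Add(-4, r), -1)) = Mul(2, x, Pow(Add(-4, r), -1)))
Pow(Add(Function('w')(3, -3), 15), 2) = Pow(Add(Mul(2, 3, Pow(Add(-4, -3), -1)), 15), 2) = Pow(Add(Mul(2, 3, Pow(-7, -1)), 15), 2) = Pow(Add(Mul(2, 3, Rational(-1, 7)), 15), 2) = Pow(Add(Rational(-6, 7), 15), 2) = Pow(Rational(99, 7), 2) = Rational(9801, 49)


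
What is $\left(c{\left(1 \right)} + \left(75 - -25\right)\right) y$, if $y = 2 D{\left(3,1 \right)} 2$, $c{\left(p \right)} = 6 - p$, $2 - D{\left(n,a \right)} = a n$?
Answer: $-420$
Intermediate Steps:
$D{\left(n,a \right)} = 2 - a n$
$y = -4$ ($y = 2 \left(2 - 1 \cdot 3\right) 2 = 2 \left(2 - 3\right) 2 = 2 \left(-1\right) 2 = \left(-2\right) 2 = -4$)
$\left(c{\left(1 \right)} + \left(75 - -25\right)\right) y = \left(\left(6 - 1\right) + \left(75 - -25\right)\right) \left(-4\right) = \left(\left(6 - 1\right) + \left(75 + 25\right)\right) \left(-4\right) = \left(5 + 100\right) \left(-4\right) = 105 \left(-4\right) = -420$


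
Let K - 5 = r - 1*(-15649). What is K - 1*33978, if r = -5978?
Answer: -24302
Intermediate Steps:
K = 9676 (K = 5 + (-5978 - 1*(-15649)) = 5 + (-5978 + 15649) = 5 + 9671 = 9676)
K - 1*33978 = 9676 - 1*33978 = 9676 - 33978 = -24302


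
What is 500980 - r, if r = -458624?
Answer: 959604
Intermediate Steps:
500980 - r = 500980 - 1*(-458624) = 500980 + 458624 = 959604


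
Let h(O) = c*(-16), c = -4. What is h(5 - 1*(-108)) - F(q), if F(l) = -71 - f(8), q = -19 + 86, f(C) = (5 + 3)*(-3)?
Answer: 111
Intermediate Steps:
f(C) = -24 (f(C) = 8*(-3) = -24)
h(O) = 64 (h(O) = -4*(-16) = 64)
q = 67
F(l) = -47 (F(l) = -71 - 1*(-24) = -71 + 24 = -47)
h(5 - 1*(-108)) - F(q) = 64 - 1*(-47) = 64 + 47 = 111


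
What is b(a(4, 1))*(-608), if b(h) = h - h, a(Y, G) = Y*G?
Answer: 0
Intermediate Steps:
a(Y, G) = G*Y
b(h) = 0
b(a(4, 1))*(-608) = 0*(-608) = 0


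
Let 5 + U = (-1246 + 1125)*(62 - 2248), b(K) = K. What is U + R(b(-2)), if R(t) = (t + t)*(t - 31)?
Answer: 264633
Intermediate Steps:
U = 264501 (U = -5 + (-1246 + 1125)*(62 - 2248) = -5 - 121*(-2186) = -5 + 264506 = 264501)
R(t) = 2*t*(-31 + t) (R(t) = (2*t)*(-31 + t) = 2*t*(-31 + t))
U + R(b(-2)) = 264501 + 2*(-2)*(-31 - 2) = 264501 + 2*(-2)*(-33) = 264501 + 132 = 264633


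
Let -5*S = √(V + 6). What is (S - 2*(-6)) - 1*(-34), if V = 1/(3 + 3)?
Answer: 46 - √222/30 ≈ 45.503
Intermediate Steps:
V = ⅙ (V = 1/6 = ⅙ ≈ 0.16667)
S = -√222/30 (S = -√(⅙ + 6)/5 = -√222/30 ≈ -0.49666)
(S - 2*(-6)) - 1*(-34) = (-√222/30 - 2*(-6)) - 1*(-34) = (-√222/30 + 12) + 34 = (12 - √222/30) + 34 = 46 - √222/30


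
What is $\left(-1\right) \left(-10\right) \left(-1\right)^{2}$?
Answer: $10$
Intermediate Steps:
$\left(-1\right) \left(-10\right) \left(-1\right)^{2} = 10 \cdot 1 = 10$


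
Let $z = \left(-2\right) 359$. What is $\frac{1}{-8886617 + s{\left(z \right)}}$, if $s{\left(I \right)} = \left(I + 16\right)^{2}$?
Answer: $- \frac{1}{8393813} \approx -1.1914 \cdot 10^{-7}$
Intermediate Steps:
$z = -718$
$s{\left(I \right)} = \left(16 + I\right)^{2}$
$\frac{1}{-8886617 + s{\left(z \right)}} = \frac{1}{-8886617 + \left(16 - 718\right)^{2}} = \frac{1}{-8886617 + \left(-702\right)^{2}} = \frac{1}{-8886617 + 492804} = \frac{1}{-8393813} = - \frac{1}{8393813}$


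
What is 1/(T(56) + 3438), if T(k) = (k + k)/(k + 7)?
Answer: 9/30958 ≈ 0.00029072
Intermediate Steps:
T(k) = 2*k/(7 + k) (T(k) = (2*k)/(7 + k) = 2*k/(7 + k))
1/(T(56) + 3438) = 1/(2*56/(7 + 56) + 3438) = 1/(2*56/63 + 3438) = 1/(2*56*(1/63) + 3438) = 1/(16/9 + 3438) = 1/(30958/9) = 9/30958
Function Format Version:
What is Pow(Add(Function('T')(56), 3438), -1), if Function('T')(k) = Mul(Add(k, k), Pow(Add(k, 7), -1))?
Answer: Rational(9, 30958) ≈ 0.00029072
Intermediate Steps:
Function('T')(k) = Mul(2, k, Pow(Add(7, k), -1)) (Function('T')(k) = Mul(Mul(2, k), Pow(Add(7, k), -1)) = Mul(2, k, Pow(Add(7, k), -1)))
Pow(Add(Function('T')(56), 3438), -1) = Pow(Add(Mul(2, 56, Pow(Add(7, 56), -1)), 3438), -1) = Pow(Add(Mul(2, 56, Pow(63, -1)), 3438), -1) = Pow(Add(Mul(2, 56, Rational(1, 63)), 3438), -1) = Pow(Add(Rational(16, 9), 3438), -1) = Pow(Rational(30958, 9), -1) = Rational(9, 30958)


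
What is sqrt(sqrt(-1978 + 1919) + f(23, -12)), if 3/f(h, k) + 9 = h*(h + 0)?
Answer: sqrt(390 + 67600*I*sqrt(59))/260 ≈ 1.9605 + 1.959*I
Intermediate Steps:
f(h, k) = 3/(-9 + h**2) (f(h, k) = 3/(-9 + h*(h + 0)) = 3/(-9 + h*h) = 3/(-9 + h**2))
sqrt(sqrt(-1978 + 1919) + f(23, -12)) = sqrt(sqrt(-1978 + 1919) + 3/(-9 + 23**2)) = sqrt(sqrt(-59) + 3/(-9 + 529)) = sqrt(I*sqrt(59) + 3/520) = sqrt(3/520 + I*sqrt(59))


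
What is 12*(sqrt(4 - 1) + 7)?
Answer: 84 + 12*sqrt(3) ≈ 104.78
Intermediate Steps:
12*(sqrt(4 - 1) + 7) = 12*(sqrt(3) + 7) = 12*(7 + sqrt(3)) = 84 + 12*sqrt(3)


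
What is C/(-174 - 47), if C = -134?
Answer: 134/221 ≈ 0.60633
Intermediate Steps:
C/(-174 - 47) = -134/(-174 - 47) = -134/(-221) = -1/221*(-134) = 134/221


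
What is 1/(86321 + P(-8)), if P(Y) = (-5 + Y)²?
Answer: 1/86490 ≈ 1.1562e-5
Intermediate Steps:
1/(86321 + P(-8)) = 1/(86321 + (-5 - 8)²) = 1/(86321 + (-13)²) = 1/(86321 + 169) = 1/86490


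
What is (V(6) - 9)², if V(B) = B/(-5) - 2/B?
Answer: 24964/225 ≈ 110.95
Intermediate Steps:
V(B) = -2/B - B/5 (V(B) = B*(-⅕) - 2/B = -B/5 - 2/B = -2/B - B/5)
(V(6) - 9)² = ((-2/6 - ⅕*6) - 9)² = ((-2*⅙ - 6/5) - 9)² = ((-⅓ - 6/5) - 9)² = (-23/15 - 9)² = (-158/15)² = 24964/225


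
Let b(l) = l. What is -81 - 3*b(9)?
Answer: -108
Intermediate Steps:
-81 - 3*b(9) = -81 - 3*9 = -81 - 27 = -108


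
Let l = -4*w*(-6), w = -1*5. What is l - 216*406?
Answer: -87816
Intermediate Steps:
w = -5
l = -120 (l = -4*(-5)*(-6) = 20*(-6) = -120)
l - 216*406 = -120 - 216*406 = -120 - 87696 = -87816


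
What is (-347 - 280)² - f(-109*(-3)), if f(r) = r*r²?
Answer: -34572654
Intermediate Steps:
f(r) = r³
(-347 - 280)² - f(-109*(-3)) = (-347 - 280)² - (-109*(-3))³ = (-627)² - 1*327³ = 393129 - 1*34965783 = 393129 - 34965783 = -34572654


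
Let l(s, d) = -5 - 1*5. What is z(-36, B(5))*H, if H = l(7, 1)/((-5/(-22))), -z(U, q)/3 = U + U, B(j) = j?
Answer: -9504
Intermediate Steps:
l(s, d) = -10 (l(s, d) = -5 - 5 = -10)
z(U, q) = -6*U (z(U, q) = -3*(U + U) = -6*U)
H = -44 (H = -10/((-5/(-22))) = -10/((-5*(-1/22))) = -10/5/22 = -10*22/5 = -44)
z(-36, B(5))*H = -6*(-36)*(-44) = 216*(-44) = -9504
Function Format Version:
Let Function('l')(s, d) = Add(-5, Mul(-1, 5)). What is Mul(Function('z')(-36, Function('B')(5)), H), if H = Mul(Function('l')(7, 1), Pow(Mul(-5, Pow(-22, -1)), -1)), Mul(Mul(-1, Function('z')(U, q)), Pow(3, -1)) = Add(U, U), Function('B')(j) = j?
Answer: -9504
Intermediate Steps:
Function('l')(s, d) = -10 (Function('l')(s, d) = Add(-5, -5) = -10)
Function('z')(U, q) = Mul(-6, U) (Function('z')(U, q) = Mul(-3, Add(U, U)) = Mul(-3, Mul(2, U)) = Mul(-6, U))
H = -44 (H = Mul(-10, Pow(Mul(-5, Pow(-22, -1)), -1)) = Mul(-10, Pow(Mul(-5, Rational(-1, 22)), -1)) = Mul(-10, Pow(Rational(5, 22), -1)) = Mul(-10, Rational(22, 5)) = -44)
Mul(Function('z')(-36, Function('B')(5)), H) = Mul(Mul(-6, -36), -44) = Mul(216, -44) = -9504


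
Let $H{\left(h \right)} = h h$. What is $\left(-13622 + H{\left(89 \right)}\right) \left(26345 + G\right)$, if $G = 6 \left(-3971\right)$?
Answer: $-14360819$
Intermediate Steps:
$H{\left(h \right)} = h^{2}$
$G = -23826$
$\left(-13622 + H{\left(89 \right)}\right) \left(26345 + G\right) = \left(-13622 + 89^{2}\right) \left(26345 - 23826\right) = \left(-13622 + 7921\right) 2519 = \left(-5701\right) 2519 = -14360819$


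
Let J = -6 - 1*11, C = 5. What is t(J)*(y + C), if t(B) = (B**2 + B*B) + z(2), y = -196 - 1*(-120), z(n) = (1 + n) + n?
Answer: -41393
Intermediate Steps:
z(n) = 1 + 2*n
y = -76 (y = -196 + 120 = -76)
J = -17 (J = -6 - 11 = -17)
t(B) = 5 + 2*B**2 (t(B) = (B**2 + B*B) + (1 + 2*2) = (B**2 + B**2) + (1 + 4) = 2*B**2 + 5 = 5 + 2*B**2)
t(J)*(y + C) = (5 + 2*(-17)**2)*(-76 + 5) = (5 + 2*289)*(-71) = (5 + 578)*(-71) = 583*(-71) = -41393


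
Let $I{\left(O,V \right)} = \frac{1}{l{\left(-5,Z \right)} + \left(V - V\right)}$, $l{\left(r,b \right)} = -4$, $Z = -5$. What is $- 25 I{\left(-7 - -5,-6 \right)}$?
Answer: $\frac{25}{4} \approx 6.25$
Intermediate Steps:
$I{\left(O,V \right)} = - \frac{1}{4}$ ($I{\left(O,V \right)} = \frac{1}{-4 + \left(V - V\right)} = \frac{1}{-4 + 0} = \frac{1}{-4} = - \frac{1}{4}$)
$- 25 I{\left(-7 - -5,-6 \right)} = \left(-25\right) \left(- \frac{1}{4}\right) = \frac{25}{4}$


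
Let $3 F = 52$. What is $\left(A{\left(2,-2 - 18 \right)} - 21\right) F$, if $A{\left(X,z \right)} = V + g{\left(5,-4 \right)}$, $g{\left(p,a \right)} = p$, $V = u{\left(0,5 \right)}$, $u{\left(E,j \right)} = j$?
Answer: $- \frac{572}{3} \approx -190.67$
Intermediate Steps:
$F = \frac{52}{3}$ ($F = \frac{1}{3} \cdot 52 = \frac{52}{3} \approx 17.333$)
$V = 5$
$A{\left(X,z \right)} = 10$ ($A{\left(X,z \right)} = 5 + 5 = 10$)
$\left(A{\left(2,-2 - 18 \right)} - 21\right) F = \left(10 - 21\right) \frac{52}{3} = \left(-11\right) \frac{52}{3} = - \frac{572}{3}$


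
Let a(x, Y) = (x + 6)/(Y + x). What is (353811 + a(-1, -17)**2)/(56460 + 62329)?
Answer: 114634789/38487636 ≈ 2.9785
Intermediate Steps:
a(x, Y) = (6 + x)/(Y + x)
(353811 + a(-1, -17)**2)/(56460 + 62329) = (353811 + ((6 - 1)/(-17 - 1))**2)/(56460 + 62329) = (353811 + (5/(-18))**2)/118789 = (353811 + (-1/18*5)**2)*(1/118789) = (353811 + (-5/18)**2)*(1/118789) = (353811 + 25/324)*(1/118789) = (114634789/324)*(1/118789) = 114634789/38487636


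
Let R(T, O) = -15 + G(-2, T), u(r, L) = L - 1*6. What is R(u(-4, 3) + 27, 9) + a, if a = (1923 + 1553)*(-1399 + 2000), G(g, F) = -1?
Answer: 2089060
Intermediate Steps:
u(r, L) = -6 + L (u(r, L) = L - 6 = -6 + L)
a = 2089076 (a = 3476*601 = 2089076)
R(T, O) = -16 (R(T, O) = -15 - 1 = -16)
R(u(-4, 3) + 27, 9) + a = -16 + 2089076 = 2089060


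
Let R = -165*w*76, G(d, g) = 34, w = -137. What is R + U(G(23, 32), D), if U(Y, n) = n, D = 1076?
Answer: 1719056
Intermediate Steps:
R = 1717980 (R = -165*(-137)*76 = 22605*76 = 1717980)
R + U(G(23, 32), D) = 1717980 + 1076 = 1719056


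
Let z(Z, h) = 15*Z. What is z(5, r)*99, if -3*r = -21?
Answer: 7425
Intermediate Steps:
r = 7 (r = -⅓*(-21) = 7)
z(5, r)*99 = (15*5)*99 = 75*99 = 7425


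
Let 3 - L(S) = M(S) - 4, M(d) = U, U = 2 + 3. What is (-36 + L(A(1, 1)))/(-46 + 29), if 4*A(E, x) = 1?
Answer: 2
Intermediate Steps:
U = 5
A(E, x) = 1/4 (A(E, x) = (1/4)*1 = 1/4)
M(d) = 5
L(S) = 2 (L(S) = 3 - (5 - 4) = 3 - 1*1 = 3 - 1 = 2)
(-36 + L(A(1, 1)))/(-46 + 29) = (-36 + 2)/(-46 + 29) = -34/(-17) = -1/17*(-34) = 2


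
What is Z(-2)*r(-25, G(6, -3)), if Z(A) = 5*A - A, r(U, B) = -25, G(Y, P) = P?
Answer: 200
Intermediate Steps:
Z(A) = 4*A
Z(-2)*r(-25, G(6, -3)) = (4*(-2))*(-25) = -8*(-25) = 200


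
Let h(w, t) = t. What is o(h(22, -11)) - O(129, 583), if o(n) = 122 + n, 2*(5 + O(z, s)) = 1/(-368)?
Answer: 85377/736 ≈ 116.00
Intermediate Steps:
O(z, s) = -3681/736 (O(z, s) = -5 + (½)/(-368) = -5 + (½)*(-1/368) = -5 - 1/736 = -3681/736)
o(h(22, -11)) - O(129, 583) = (122 - 11) - 1*(-3681/736) = 111 + 3681/736 = 85377/736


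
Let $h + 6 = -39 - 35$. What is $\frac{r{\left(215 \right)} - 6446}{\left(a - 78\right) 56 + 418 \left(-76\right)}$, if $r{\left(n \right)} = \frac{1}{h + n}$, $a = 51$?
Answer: $\frac{870209}{4492800} \approx 0.19369$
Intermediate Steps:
$h = -80$ ($h = -6 - 74 = -80$)
$r{\left(n \right)} = \frac{1}{-80 + n}$
$\frac{r{\left(215 \right)} - 6446}{\left(a - 78\right) 56 + 418 \left(-76\right)} = \frac{\frac{1}{-80 + 215} - 6446}{\left(51 - 78\right) 56 + 418 \left(-76\right)} = \frac{\frac{1}{135} - 6446}{\left(-27\right) 56 - 31768} = \frac{\frac{1}{135} - 6446}{-1512 - 31768} = - \frac{870209}{135 \left(-33280\right)} = \left(- \frac{870209}{135}\right) \left(- \frac{1}{33280}\right) = \frac{870209}{4492800}$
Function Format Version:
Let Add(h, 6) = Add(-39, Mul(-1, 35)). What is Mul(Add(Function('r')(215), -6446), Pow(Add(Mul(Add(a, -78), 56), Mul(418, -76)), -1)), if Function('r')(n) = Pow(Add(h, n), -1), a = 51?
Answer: Rational(870209, 4492800) ≈ 0.19369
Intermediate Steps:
h = -80 (h = Add(-6, Add(-39, Mul(-1, 35))) = Add(-6, Add(-39, -35)) = Add(-6, -74) = -80)
Function('r')(n) = Pow(Add(-80, n), -1)
Mul(Add(Function('r')(215), -6446), Pow(Add(Mul(Add(a, -78), 56), Mul(418, -76)), -1)) = Mul(Add(Pow(Add(-80, 215), -1), -6446), Pow(Add(Mul(Add(51, -78), 56), Mul(418, -76)), -1)) = Mul(Add(Pow(135, -1), -6446), Pow(Add(Mul(-27, 56), -31768), -1)) = Mul(Add(Rational(1, 135), -6446), Pow(Add(-1512, -31768), -1)) = Mul(Rational(-870209, 135), Pow(-33280, -1)) = Mul(Rational(-870209, 135), Rational(-1, 33280)) = Rational(870209, 4492800)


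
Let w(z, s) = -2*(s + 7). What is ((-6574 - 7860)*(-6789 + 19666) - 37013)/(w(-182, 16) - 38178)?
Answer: 185903631/38224 ≈ 4863.5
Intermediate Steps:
w(z, s) = -14 - 2*s (w(z, s) = -2*(7 + s) = -14 - 2*s)
((-6574 - 7860)*(-6789 + 19666) - 37013)/(w(-182, 16) - 38178) = ((-6574 - 7860)*(-6789 + 19666) - 37013)/((-14 - 2*16) - 38178) = (-14434*12877 - 37013)/((-14 - 32) - 38178) = (-185866618 - 37013)/(-46 - 38178) = -185903631/(-38224) = -185903631*(-1/38224) = 185903631/38224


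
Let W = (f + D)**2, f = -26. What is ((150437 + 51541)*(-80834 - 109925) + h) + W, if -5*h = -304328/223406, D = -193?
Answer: -21519065396896451/558515 ≈ -3.8529e+10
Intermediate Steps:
W = 47961 (W = (-26 - 193)**2 = (-219)**2 = 47961)
h = 152164/558515 (h = -(-304328)/(5*223406) = -1/5*(-152164/111703) = 152164/558515 ≈ 0.27244)
((150437 + 51541)*(-80834 - 109925) + h) + W = ((150437 + 51541)*(-80834 - 109925) + 152164/558515) + 47961 = (201978*(-190759) + 152164/558515) + 47961 = (-38529121302 + 152164/558515) + 47961 = -21519092183834366/558515 + 47961 = -21519065396896451/558515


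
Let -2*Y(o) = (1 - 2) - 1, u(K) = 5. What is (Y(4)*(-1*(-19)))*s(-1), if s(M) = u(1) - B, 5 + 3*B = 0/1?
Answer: 380/3 ≈ 126.67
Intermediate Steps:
B = -5/3 (B = -5/3 + (0/1)/3 = -5/3 + (0*1)/3 = -5/3 + (⅓)*0 = -5/3 + 0 = -5/3 ≈ -1.6667)
s(M) = 20/3 (s(M) = 5 - 1*(-5/3) = 5 + 5/3 = 20/3)
Y(o) = 1 (Y(o) = -((1 - 2) - 1)/2 = -(-1 - 1)/2 = -½*(-2) = 1)
(Y(4)*(-1*(-19)))*s(-1) = (1*(-1*(-19)))*(20/3) = (1*19)*(20/3) = 19*(20/3) = 380/3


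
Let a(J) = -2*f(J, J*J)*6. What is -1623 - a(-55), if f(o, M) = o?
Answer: -2283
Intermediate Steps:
a(J) = -12*J (a(J) = -2*J*6 = -12*J)
-1623 - a(-55) = -1623 - (-12)*(-55) = -1623 - 1*660 = -1623 - 660 = -2283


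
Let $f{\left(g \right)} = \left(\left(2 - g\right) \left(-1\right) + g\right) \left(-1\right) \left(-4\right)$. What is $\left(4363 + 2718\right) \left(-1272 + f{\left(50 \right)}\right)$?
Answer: $-6231280$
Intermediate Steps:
$f{\left(g \right)} = -8 + 8 g$ ($f{\left(g \right)} = \left(\left(-2 + g\right) + g\right) \left(-1\right) \left(-4\right) = \left(-2 + 2 g\right) \left(-1\right) \left(-4\right) = \left(2 - 2 g\right) \left(-4\right) = -8 + 8 g$)
$\left(4363 + 2718\right) \left(-1272 + f{\left(50 \right)}\right) = \left(4363 + 2718\right) \left(-1272 + \left(-8 + 8 \cdot 50\right)\right) = 7081 \left(-1272 + \left(-8 + 400\right)\right) = 7081 \left(-1272 + 392\right) = 7081 \left(-880\right) = -6231280$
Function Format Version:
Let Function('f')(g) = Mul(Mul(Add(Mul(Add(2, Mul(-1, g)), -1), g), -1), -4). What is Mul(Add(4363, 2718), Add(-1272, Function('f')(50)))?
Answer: -6231280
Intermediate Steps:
Function('f')(g) = Add(-8, Mul(8, g)) (Function('f')(g) = Mul(Mul(Add(Add(-2, g), g), -1), -4) = Mul(Mul(Add(-2, Mul(2, g)), -1), -4) = Mul(Add(2, Mul(-2, g)), -4) = Add(-8, Mul(8, g)))
Mul(Add(4363, 2718), Add(-1272, Function('f')(50))) = Mul(Add(4363, 2718), Add(-1272, Add(-8, Mul(8, 50)))) = Mul(7081, Add(-1272, Add(-8, 400))) = Mul(7081, Add(-1272, 392)) = Mul(7081, -880) = -6231280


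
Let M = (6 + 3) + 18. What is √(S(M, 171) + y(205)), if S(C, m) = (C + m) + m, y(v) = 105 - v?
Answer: √269 ≈ 16.401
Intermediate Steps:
M = 27 (M = 9 + 18 = 27)
S(C, m) = C + 2*m
√(S(M, 171) + y(205)) = √((27 + 2*171) + (105 - 1*205)) = √((27 + 342) + (105 - 205)) = √(369 - 100) = √269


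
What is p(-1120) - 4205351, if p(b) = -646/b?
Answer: -2354996237/560 ≈ -4.2054e+6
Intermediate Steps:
p(-1120) - 4205351 = -646/(-1120) - 4205351 = -646*(-1/1120) - 4205351 = 323/560 - 4205351 = -2354996237/560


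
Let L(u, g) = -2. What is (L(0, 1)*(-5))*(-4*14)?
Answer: -560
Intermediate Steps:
(L(0, 1)*(-5))*(-4*14) = (-2*(-5))*(-4*14) = 10*(-56) = -560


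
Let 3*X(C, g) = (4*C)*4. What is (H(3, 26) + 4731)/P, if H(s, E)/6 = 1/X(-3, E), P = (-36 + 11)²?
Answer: 7569/1000 ≈ 7.5690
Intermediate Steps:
P = 625 (P = (-25)² = 625)
X(C, g) = 16*C/3 (X(C, g) = ((4*C)*4)/3 = (16*C)/3 = 16*C/3)
H(s, E) = -3/8 (H(s, E) = 6/(((16/3)*(-3))) = 6/(-16) = 6*(-1/16) = -3/8)
(H(3, 26) + 4731)/P = (-3/8 + 4731)/625 = (37845/8)*(1/625) = 7569/1000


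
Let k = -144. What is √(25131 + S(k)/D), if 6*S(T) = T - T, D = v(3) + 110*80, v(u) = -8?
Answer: √25131 ≈ 158.53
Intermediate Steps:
D = 8792 (D = -8 + 110*80 = -8 + 8800 = 8792)
S(T) = 0 (S(T) = (T - T)/6 = (⅙)*0 = 0)
√(25131 + S(k)/D) = √(25131 + 0/8792) = √(25131 + 0*(1/8792)) = √(25131 + 0) = √25131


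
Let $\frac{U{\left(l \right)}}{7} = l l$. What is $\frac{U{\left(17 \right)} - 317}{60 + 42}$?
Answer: $\frac{853}{51} \approx 16.725$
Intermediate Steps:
$U{\left(l \right)} = 7 l^{2}$ ($U{\left(l \right)} = 7 l l = 7 l^{2}$)
$\frac{U{\left(17 \right)} - 317}{60 + 42} = \frac{7 \cdot 17^{2} - 317}{60 + 42} = \frac{7 \cdot 289 - 317}{102} = \left(2023 - 317\right) \frac{1}{102} = 1706 \cdot \frac{1}{102} = \frac{853}{51}$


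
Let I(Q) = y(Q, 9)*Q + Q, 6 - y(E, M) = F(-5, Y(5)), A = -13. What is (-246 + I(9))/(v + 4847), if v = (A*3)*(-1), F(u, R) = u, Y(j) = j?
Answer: -69/2443 ≈ -0.028244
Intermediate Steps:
y(E, M) = 11 (y(E, M) = 6 - 1*(-5) = 6 + 5 = 11)
v = 39 (v = -13*3*(-1) = -39*(-1) = 39)
I(Q) = 12*Q (I(Q) = 11*Q + Q = 12*Q)
(-246 + I(9))/(v + 4847) = (-246 + 12*9)/(39 + 4847) = (-246 + 108)/4886 = -138*1/4886 = -69/2443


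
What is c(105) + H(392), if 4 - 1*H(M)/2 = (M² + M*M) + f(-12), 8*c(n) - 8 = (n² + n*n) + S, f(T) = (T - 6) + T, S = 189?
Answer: -4894457/8 ≈ -6.1181e+5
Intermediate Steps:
f(T) = -6 + 2*T (f(T) = (-6 + T) + T = -6 + 2*T)
c(n) = 197/8 + n²/4 (c(n) = 1 + ((n² + n*n) + 189)/8 = 1 + ((n² + n²) + 189)/8 = 1 + (2*n² + 189)/8 = 1 + (189 + 2*n²)/8 = 1 + (189/8 + n²/4) = 197/8 + n²/4)
H(M) = 68 - 4*M² (H(M) = 8 - 2*((M² + M*M) + (-6 + 2*(-12))) = 8 - 2*((M² + M²) + (-6 - 24)) = 8 - 2*(2*M² - 30) = 8 - 2*(-30 + 2*M²) = 8 + (60 - 4*M²) = 68 - 4*M²)
c(105) + H(392) = (197/8 + (¼)*105²) + (68 - 4*392²) = (197/8 + (¼)*11025) + (68 - 4*153664) = (197/8 + 11025/4) + (68 - 614656) = 22247/8 - 614588 = -4894457/8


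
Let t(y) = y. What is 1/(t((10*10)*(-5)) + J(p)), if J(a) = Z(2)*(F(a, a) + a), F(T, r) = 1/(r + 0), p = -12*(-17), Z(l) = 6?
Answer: 34/24617 ≈ 0.0013812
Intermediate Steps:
p = 204
F(T, r) = 1/r
J(a) = 6*a + 6/a (J(a) = 6*(1/a + a) = 6*(a + 1/a) = 6*a + 6/a)
1/(t((10*10)*(-5)) + J(p)) = 1/((10*10)*(-5) + (6*204 + 6/204)) = 1/(100*(-5) + (1224 + 6*(1/204))) = 1/(-500 + (1224 + 1/34)) = 1/(-500 + 41617/34) = 1/(24617/34) = 34/24617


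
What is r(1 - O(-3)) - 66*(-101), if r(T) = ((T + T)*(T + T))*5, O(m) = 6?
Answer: 7166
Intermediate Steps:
r(T) = 20*T² (r(T) = ((2*T)*(2*T))*5 = (4*T²)*5 = 20*T²)
r(1 - O(-3)) - 66*(-101) = 20*(1 - 1*6)² - 66*(-101) = 20*(1 - 6)² + 6666 = 20*(-5)² + 6666 = 20*25 + 6666 = 500 + 6666 = 7166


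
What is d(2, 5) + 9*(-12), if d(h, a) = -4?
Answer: -112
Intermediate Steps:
d(2, 5) + 9*(-12) = -4 + 9*(-12) = -4 - 108 = -112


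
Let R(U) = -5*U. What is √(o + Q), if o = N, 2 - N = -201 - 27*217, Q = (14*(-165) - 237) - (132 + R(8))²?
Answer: 7*I*√101 ≈ 70.349*I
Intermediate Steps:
Q = -11011 (Q = (14*(-165) - 237) - (132 - 5*8)² = (-2310 - 237) - (132 - 40)² = -2547 - 1*92² = -2547 - 1*8464 = -2547 - 8464 = -11011)
N = 6062 (N = 2 - (-201 - 27*217) = 2 - (-201 - 5859) = 2 - 1*(-6060) = 2 + 6060 = 6062)
o = 6062
√(o + Q) = √(6062 - 11011) = √(-4949) = 7*I*√101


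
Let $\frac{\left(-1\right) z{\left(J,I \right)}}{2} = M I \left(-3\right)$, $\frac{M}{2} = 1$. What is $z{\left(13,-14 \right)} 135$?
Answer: $-22680$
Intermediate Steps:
$M = 2$ ($M = 2 \cdot 1 = 2$)
$z{\left(J,I \right)} = 12 I$ ($z{\left(J,I \right)} = - 2 \cdot 2 I \left(-3\right) = - 2 \left(- 6 I\right) = 12 I$)
$z{\left(13,-14 \right)} 135 = 12 \left(-14\right) 135 = \left(-168\right) 135 = -22680$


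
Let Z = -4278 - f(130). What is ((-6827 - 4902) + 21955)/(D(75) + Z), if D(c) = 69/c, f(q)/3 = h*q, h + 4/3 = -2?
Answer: -255650/74427 ≈ -3.4349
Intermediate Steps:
h = -10/3 (h = -4/3 - 2 = -10/3 ≈ -3.3333)
f(q) = -10*q (f(q) = 3*(-10*q/3) = -10*q)
Z = -2978 (Z = -4278 - (-10)*130 = -4278 - 1*(-1300) = -4278 + 1300 = -2978)
((-6827 - 4902) + 21955)/(D(75) + Z) = ((-6827 - 4902) + 21955)/(69/75 - 2978) = (-11729 + 21955)/(69*(1/75) - 2978) = 10226/(23/25 - 2978) = 10226/(-74427/25) = 10226*(-25/74427) = -255650/74427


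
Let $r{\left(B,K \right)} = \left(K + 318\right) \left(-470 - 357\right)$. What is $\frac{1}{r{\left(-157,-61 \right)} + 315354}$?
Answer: $\frac{1}{102815} \approx 9.7262 \cdot 10^{-6}$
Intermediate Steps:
$r{\left(B,K \right)} = -262986 - 827 K$ ($r{\left(B,K \right)} = \left(318 + K\right) \left(-827\right) = -262986 - 827 K$)
$\frac{1}{r{\left(-157,-61 \right)} + 315354} = \frac{1}{\left(-262986 - -50447\right) + 315354} = \frac{1}{\left(-262986 + 50447\right) + 315354} = \frac{1}{-212539 + 315354} = \frac{1}{102815}$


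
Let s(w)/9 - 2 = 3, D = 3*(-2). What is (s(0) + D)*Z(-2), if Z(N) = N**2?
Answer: 156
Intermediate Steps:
D = -6
s(w) = 45 (s(w) = 18 + 9*3 = 18 + 27 = 45)
(s(0) + D)*Z(-2) = (45 - 6)*(-2)**2 = 39*4 = 156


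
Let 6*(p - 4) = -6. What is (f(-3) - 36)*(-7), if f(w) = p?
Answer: 231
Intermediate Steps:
p = 3 (p = 4 + (⅙)*(-6) = 4 - 1 = 3)
f(w) = 3
(f(-3) - 36)*(-7) = (3 - 36)*(-7) = -33*(-7) = 231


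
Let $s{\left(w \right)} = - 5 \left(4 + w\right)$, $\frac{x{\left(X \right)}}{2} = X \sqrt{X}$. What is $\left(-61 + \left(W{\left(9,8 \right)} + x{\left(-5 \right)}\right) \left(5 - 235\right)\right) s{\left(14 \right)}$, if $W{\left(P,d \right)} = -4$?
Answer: $-77310 - 207000 i \sqrt{5} \approx -77310.0 - 4.6287 \cdot 10^{5} i$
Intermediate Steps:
$x{\left(X \right)} = 2 X^{\frac{3}{2}}$ ($x{\left(X \right)} = 2 X \sqrt{X} = 2 X^{\frac{3}{2}}$)
$s{\left(w \right)} = -20 - 5 w$
$\left(-61 + \left(W{\left(9,8 \right)} + x{\left(-5 \right)}\right) \left(5 - 235\right)\right) s{\left(14 \right)} = \left(-61 + \left(-4 + 2 \left(-5\right)^{\frac{3}{2}}\right) \left(5 - 235\right)\right) \left(-20 - 70\right) = \left(-61 + \left(-4 + 2 \left(- 5 i \sqrt{5}\right)\right) \left(-230\right)\right) \left(-20 - 70\right) = \left(-61 + \left(-4 - 10 i \sqrt{5}\right) \left(-230\right)\right) \left(-90\right) = \left(-61 + \left(920 + 2300 i \sqrt{5}\right)\right) \left(-90\right) = \left(859 + 2300 i \sqrt{5}\right) \left(-90\right) = -77310 - 207000 i \sqrt{5}$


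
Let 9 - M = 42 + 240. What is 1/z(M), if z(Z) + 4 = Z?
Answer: -1/277 ≈ -0.0036101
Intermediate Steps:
M = -273 (M = 9 - (42 + 240) = 9 - 1*282 = 9 - 282 = -273)
z(Z) = -4 + Z
1/z(M) = 1/(-4 - 273) = 1/(-277) = -1/277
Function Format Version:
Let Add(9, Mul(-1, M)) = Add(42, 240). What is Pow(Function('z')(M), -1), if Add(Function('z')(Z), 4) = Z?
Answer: Rational(-1, 277) ≈ -0.0036101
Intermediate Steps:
M = -273 (M = Add(9, Mul(-1, Add(42, 240))) = Add(9, Mul(-1, 282)) = Add(9, -282) = -273)
Function('z')(Z) = Add(-4, Z)
Pow(Function('z')(M), -1) = Pow(Add(-4, -273), -1) = Pow(-277, -1) = Rational(-1, 277)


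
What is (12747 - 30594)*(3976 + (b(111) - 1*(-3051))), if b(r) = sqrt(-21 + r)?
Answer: -125410869 - 53541*sqrt(10) ≈ -1.2558e+8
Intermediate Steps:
(12747 - 30594)*(3976 + (b(111) - 1*(-3051))) = (12747 - 30594)*(3976 + (sqrt(-21 + 111) - 1*(-3051))) = -17847*(3976 + (sqrt(90) + 3051)) = -17847*(3976 + (3*sqrt(10) + 3051)) = -17847*(3976 + (3051 + 3*sqrt(10))) = -17847*(7027 + 3*sqrt(10)) = -125410869 - 53541*sqrt(10)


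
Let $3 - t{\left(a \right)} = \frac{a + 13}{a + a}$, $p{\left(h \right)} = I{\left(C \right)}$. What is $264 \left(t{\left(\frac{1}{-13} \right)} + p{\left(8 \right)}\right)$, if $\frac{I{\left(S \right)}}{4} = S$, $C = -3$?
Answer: $19800$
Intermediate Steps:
$I{\left(S \right)} = 4 S$
$p{\left(h \right)} = -12$ ($p{\left(h \right)} = 4 \left(-3\right) = -12$)
$t{\left(a \right)} = 3 - \frac{13 + a}{2 a}$ ($t{\left(a \right)} = 3 - \frac{a + 13}{a + a} = 3 - \frac{13 + a}{2 a}$)
$264 \left(t{\left(\frac{1}{-13} \right)} + p{\left(8 \right)}\right) = 264 \left(\frac{-13 + \frac{5}{-13}}{2 \frac{1}{-13}} - 12\right) = 264 \left(\frac{-13 + 5 \left(- \frac{1}{13}\right)}{2 \left(- \frac{1}{13}\right)} - 12\right) = 264 \left(\frac{1}{2} \left(-13\right) \left(-13 - \frac{5}{13}\right) - 12\right) = 264 \left(\frac{1}{2} \left(-13\right) \left(- \frac{174}{13}\right) - 12\right) = 264 \left(87 - 12\right) = 264 \cdot 75 = 19800$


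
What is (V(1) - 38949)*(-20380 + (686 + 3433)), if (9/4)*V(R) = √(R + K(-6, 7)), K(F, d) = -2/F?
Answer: 633349689 - 130088*√3/27 ≈ 6.3334e+8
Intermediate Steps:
V(R) = 4*√(⅓ + R)/9 (V(R) = 4*√(R - 2/(-6))/9 = 4*√(R - 2*(-⅙))/9 = 4*√(R + ⅓)/9 = 4*√(⅓ + R)/9)
(V(1) - 38949)*(-20380 + (686 + 3433)) = (4*√(3 + 9*1)/27 - 38949)*(-20380 + (686 + 3433)) = (4*√(3 + 9)/27 - 38949)*(-20380 + 4119) = (4*√12/27 - 38949)*(-16261) = (4*(2*√3)/27 - 38949)*(-16261) = (8*√3/27 - 38949)*(-16261) = (-38949 + 8*√3/27)*(-16261) = 633349689 - 130088*√3/27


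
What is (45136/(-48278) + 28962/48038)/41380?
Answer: -192503933/23991902244580 ≈ -8.0237e-6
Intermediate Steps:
(45136/(-48278) + 28962/48038)/41380 = (45136*(-1/48278) + 28962*(1/48038))*(1/41380) = (-22568/24139 + 14481/24019)*(1/41380) = -192503933/579794641*1/41380 = -192503933/23991902244580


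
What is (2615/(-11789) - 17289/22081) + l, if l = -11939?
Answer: -3108137382387/260312909 ≈ -11940.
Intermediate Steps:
(2615/(-11789) - 17289/22081) + l = (2615/(-11789) - 17289/22081) - 11939 = (2615*(-1/11789) - 17289*1/22081) - 11939 = (-2615/11789 - 17289/22081) - 11939 = -261561836/260312909 - 11939 = -3108137382387/260312909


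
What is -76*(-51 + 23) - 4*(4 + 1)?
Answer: 2108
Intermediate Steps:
-76*(-51 + 23) - 4*(4 + 1) = -76*(-28) - 4*5 = 2128 - 20 = 2108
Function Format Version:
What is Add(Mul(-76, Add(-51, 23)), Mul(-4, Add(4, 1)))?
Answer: 2108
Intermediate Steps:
Add(Mul(-76, Add(-51, 23)), Mul(-4, Add(4, 1))) = Add(Mul(-76, -28), Mul(-4, 5)) = Add(2128, -20) = 2108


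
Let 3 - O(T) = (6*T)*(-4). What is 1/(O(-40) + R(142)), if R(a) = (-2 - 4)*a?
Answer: -1/1809 ≈ -0.00055279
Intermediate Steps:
R(a) = -6*a
O(T) = 3 + 24*T (O(T) = 3 - 6*T*(-4) = 3 - (-24)*T = 3 + 24*T)
1/(O(-40) + R(142)) = 1/((3 + 24*(-40)) - 6*142) = 1/((3 - 960) - 852) = 1/(-957 - 852) = 1/(-1809) = -1/1809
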